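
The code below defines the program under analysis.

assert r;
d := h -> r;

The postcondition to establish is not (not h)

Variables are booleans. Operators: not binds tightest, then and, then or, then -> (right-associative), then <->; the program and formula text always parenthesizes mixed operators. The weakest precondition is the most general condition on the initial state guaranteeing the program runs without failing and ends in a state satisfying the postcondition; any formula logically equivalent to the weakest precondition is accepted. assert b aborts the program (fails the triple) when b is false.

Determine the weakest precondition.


Working backward. After the program, the postcondition not (not h) must hold; in canonical form it is h.
Before d := h -> r: h
Before assert r: r and h
Answer: WP = r and h


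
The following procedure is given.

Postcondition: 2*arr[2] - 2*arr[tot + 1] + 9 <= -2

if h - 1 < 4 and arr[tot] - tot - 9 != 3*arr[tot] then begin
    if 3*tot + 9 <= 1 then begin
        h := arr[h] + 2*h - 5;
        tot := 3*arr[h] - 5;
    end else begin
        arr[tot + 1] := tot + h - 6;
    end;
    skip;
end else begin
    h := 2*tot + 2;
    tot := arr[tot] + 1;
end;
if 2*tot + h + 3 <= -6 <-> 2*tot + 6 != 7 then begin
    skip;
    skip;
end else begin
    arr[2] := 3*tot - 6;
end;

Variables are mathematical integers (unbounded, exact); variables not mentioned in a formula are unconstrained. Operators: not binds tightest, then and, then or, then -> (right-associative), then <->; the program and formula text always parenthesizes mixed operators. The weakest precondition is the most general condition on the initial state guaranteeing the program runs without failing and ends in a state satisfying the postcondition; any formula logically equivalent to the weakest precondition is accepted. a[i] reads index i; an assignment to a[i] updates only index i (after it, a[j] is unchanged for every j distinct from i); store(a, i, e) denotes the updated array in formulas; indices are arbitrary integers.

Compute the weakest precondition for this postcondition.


Working backward. After the program, the postcondition 2*arr[2] - 2*arr[tot + 1] + 9 <= -2 must hold; in canonical form it is 2*arr[2] <= 2*arr[tot + 1] - 11.
Then branch requires 2*arr[2] <= 2*arr[tot + 1] - 11; else branch requires 6*tot <= 2*store(arr, 2, 3*tot - 6)[tot + 1] + 1.
Before the if: ((h + 2*tot <= -9 <-> 2*tot != 1) -> 2*arr[2] <= 2*arr[tot + 1] - 11) and ((not (h + 2*tot <= -9 <-> 2*tot != 1)) -> 6*tot <= 2*store(arr, 2, 3*tot - 6)[tot + 1] + 1)
Then branch requires (3*tot <= -8 -> (((6*arr[arr[h] + 2*h - 5] + arr[h] + 2*h <= 6 <-> 6*arr[arr[h] + 2*h - 5] != 11) -> 2*arr[2] <= 2*arr[3*arr[arr[h] + 2*h - 5] - 4] - 11) and ((not (6*arr[arr[h] + 2*h - 5] + arr[h] + 2*h <= 6 <-> 6*arr[arr[h] + 2*h - 5] != 11)) -> 18*arr[arr[h] + 2*h - 5] <= 2*store(arr, 2, 9*arr[arr[h] + 2*h - 5] - 21)[3*arr[arr[h] + 2*h - 5] - 4] + 31))) and ((not (3*tot <= -8)) -> (((h + 2*tot <= -9 <-> 2*tot != 1) -> 2*store(arr, tot + 1, h + tot - 6)[2] <= 2*store(arr, tot + 1, h + tot - 6)[tot + 1] - 11) and ((not (h + 2*tot <= -9 <-> 2*tot != 1)) -> 6*tot <= 2*store(store(arr, tot + 1, h + tot - 6), 2, 3*tot - 6)[tot + 1] + 1))); else branch requires ((2*arr[tot] + 2*tot <= -13 <-> 2*arr[tot] != -1) -> 2*arr[2] <= 2*arr[arr[tot] + 2] - 11) and ((not (2*arr[tot] + 2*tot <= -13 <-> 2*arr[tot] != -1)) -> 6*arr[tot] <= 2*store(arr, 2, 3*arr[tot] - 3)[arr[tot] + 2] - 5).
Before the if: ((h < 5 and 2*arr[tot] + tot != -9) -> ((3*tot <= -8 -> (((6*arr[arr[h] + 2*h - 5] + arr[h] + 2*h <= 6 <-> 6*arr[arr[h] + 2*h - 5] != 11) -> 2*arr[2] <= 2*arr[3*arr[arr[h] + 2*h - 5] - 4] - 11) and ((not (6*arr[arr[h] + 2*h - 5] + arr[h] + 2*h <= 6 <-> 6*arr[arr[h] + 2*h - 5] != 11)) -> 18*arr[arr[h] + 2*h - 5] <= 2*store(arr, 2, 9*arr[arr[h] + 2*h - 5] - 21)[3*arr[arr[h] + 2*h - 5] - 4] + 31))) and ((not (3*tot <= -8)) -> (((h + 2*tot <= -9 <-> 2*tot != 1) -> 2*store(arr, tot + 1, h + tot - 6)[2] <= 2*store(arr, tot + 1, h + tot - 6)[tot + 1] - 11) and ((not (h + 2*tot <= -9 <-> 2*tot != 1)) -> 6*tot <= 2*store(store(arr, tot + 1, h + tot - 6), 2, 3*tot - 6)[tot + 1] + 1))))) and ((not (h < 5 and 2*arr[tot] + tot != -9)) -> (((2*arr[tot] + 2*tot <= -13 <-> 2*arr[tot] != -1) -> 2*arr[2] <= 2*arr[arr[tot] + 2] - 11) and ((not (2*arr[tot] + 2*tot <= -13 <-> 2*arr[tot] != -1)) -> 6*arr[tot] <= 2*store(arr, 2, 3*arr[tot] - 3)[arr[tot] + 2] - 5)))
Answer: WP = ((h < 5 and 2*arr[tot] + tot != -9) -> ((3*tot <= -8 -> (((6*arr[arr[h] + 2*h - 5] + arr[h] + 2*h <= 6 <-> 6*arr[arr[h] + 2*h - 5] != 11) -> 2*arr[2] <= 2*arr[3*arr[arr[h] + 2*h - 5] - 4] - 11) and ((not (6*arr[arr[h] + 2*h - 5] + arr[h] + 2*h <= 6 <-> 6*arr[arr[h] + 2*h - 5] != 11)) -> 18*arr[arr[h] + 2*h - 5] <= 2*store(arr, 2, 9*arr[arr[h] + 2*h - 5] - 21)[3*arr[arr[h] + 2*h - 5] - 4] + 31))) and ((not (3*tot <= -8)) -> (((h + 2*tot <= -9 <-> 2*tot != 1) -> 2*store(arr, tot + 1, h + tot - 6)[2] <= 2*store(arr, tot + 1, h + tot - 6)[tot + 1] - 11) and ((not (h + 2*tot <= -9 <-> 2*tot != 1)) -> 6*tot <= 2*store(store(arr, tot + 1, h + tot - 6), 2, 3*tot - 6)[tot + 1] + 1))))) and ((not (h < 5 and 2*arr[tot] + tot != -9)) -> (((2*arr[tot] + 2*tot <= -13 <-> 2*arr[tot] != -1) -> 2*arr[2] <= 2*arr[arr[tot] + 2] - 11) and ((not (2*arr[tot] + 2*tot <= -13 <-> 2*arr[tot] != -1)) -> 6*arr[tot] <= 2*store(arr, 2, 3*arr[tot] - 3)[arr[tot] + 2] - 5)))


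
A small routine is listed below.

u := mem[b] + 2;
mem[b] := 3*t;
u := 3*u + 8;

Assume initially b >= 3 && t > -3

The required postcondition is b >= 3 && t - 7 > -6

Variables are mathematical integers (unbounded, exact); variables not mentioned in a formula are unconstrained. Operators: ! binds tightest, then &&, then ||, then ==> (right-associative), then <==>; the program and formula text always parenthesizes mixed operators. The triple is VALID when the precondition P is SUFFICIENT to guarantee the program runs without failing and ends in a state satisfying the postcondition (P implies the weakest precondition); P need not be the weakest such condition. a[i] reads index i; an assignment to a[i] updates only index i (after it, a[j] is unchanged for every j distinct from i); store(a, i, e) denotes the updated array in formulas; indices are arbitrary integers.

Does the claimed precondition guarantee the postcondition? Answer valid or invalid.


Working backward. After the program, the postcondition b >= 3 && t - 7 > -6 must hold; in canonical form it is b >= 3 && t > 1.
Before u := 3*u + 8: b >= 3 && t > 1
Before mem[b] := 3*t: b >= 3 && t > 1
Before u := mem[b] + 2: b >= 3 && t > 1
The weakest precondition is b >= 3 && t > 1.
Check whether b >= 3 && t > -3 implies it.
Countermodel: at the initial state b = 3, t = -2, the precondition holds but the weakest precondition fails.
Answer: invalid


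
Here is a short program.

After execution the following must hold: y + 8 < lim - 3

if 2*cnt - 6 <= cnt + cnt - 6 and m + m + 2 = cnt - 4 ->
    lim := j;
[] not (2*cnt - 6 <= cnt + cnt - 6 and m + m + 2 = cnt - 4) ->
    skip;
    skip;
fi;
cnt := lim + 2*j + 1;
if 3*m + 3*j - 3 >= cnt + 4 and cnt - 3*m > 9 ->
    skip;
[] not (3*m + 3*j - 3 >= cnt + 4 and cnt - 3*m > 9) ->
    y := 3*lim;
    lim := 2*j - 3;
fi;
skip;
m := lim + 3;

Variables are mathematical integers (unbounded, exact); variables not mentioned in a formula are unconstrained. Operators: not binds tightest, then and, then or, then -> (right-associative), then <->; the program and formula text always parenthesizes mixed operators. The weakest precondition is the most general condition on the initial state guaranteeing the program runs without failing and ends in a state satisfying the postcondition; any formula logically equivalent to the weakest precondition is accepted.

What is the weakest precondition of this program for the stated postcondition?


Working backward. After the program, the postcondition y + 8 < lim - 3 must hold; in canonical form it is y < lim - 11.
Before m := lim + 3: y < lim - 11
Before skip: y < lim - 11
Then branch requires y < lim - 11; else branch requires 3*lim < 2*j - 14.
Before the if: ((3*j + 3*m >= cnt + 7 and cnt > 3*m + 9) -> y < lim - 11) and ((not (3*j + 3*m >= cnt + 7 and cnt > 3*m + 9)) -> 3*lim < 2*j - 14)
Before cnt := lim + 2*j + 1: ((j + 3*m >= lim + 8 and 2*j + lim > 3*m + 8) -> y < lim - 11) and ((not (j + 3*m >= lim + 8 and 2*j + lim > 3*m + 8)) -> 3*lim < 2*j - 14)
Then branch requires ((3*m >= 8 and 3*j > 3*m + 8) -> y < j - 11) and ((not (3*m >= 8 and 3*j > 3*m + 8)) -> j < -14); else branch requires ((j + 3*m >= lim + 8 and 2*j + lim > 3*m + 8) -> y < lim - 11) and ((not (j + 3*m >= lim + 8 and 2*j + lim > 3*m + 8)) -> 3*lim < 2*j - 14).
Before the if: (2*m = cnt - 6 -> (((3*m >= 8 and 3*j > 3*m + 8) -> y < j - 11) and ((not (3*m >= 8 and 3*j > 3*m + 8)) -> j < -14))) and ((not (2*m = cnt - 6)) -> (((j + 3*m >= lim + 8 and 2*j + lim > 3*m + 8) -> y < lim - 11) and ((not (j + 3*m >= lim + 8 and 2*j + lim > 3*m + 8)) -> 3*lim < 2*j - 14)))
Answer: WP = (2*m = cnt - 6 -> (((3*m >= 8 and 3*j > 3*m + 8) -> y < j - 11) and ((not (3*m >= 8 and 3*j > 3*m + 8)) -> j < -14))) and ((not (2*m = cnt - 6)) -> (((j + 3*m >= lim + 8 and 2*j + lim > 3*m + 8) -> y < lim - 11) and ((not (j + 3*m >= lim + 8 and 2*j + lim > 3*m + 8)) -> 3*lim < 2*j - 14)))


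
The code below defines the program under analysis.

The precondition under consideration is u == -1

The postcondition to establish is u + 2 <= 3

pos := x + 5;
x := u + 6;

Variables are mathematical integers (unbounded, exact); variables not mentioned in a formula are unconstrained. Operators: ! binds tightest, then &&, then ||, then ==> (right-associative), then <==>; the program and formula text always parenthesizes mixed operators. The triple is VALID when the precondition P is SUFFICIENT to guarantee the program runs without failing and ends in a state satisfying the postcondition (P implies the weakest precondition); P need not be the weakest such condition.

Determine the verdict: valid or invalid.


Working backward. After the program, the postcondition u + 2 <= 3 must hold; in canonical form it is u <= 1.
Before x := u + 6: u <= 1
Before pos := x + 5: u <= 1
The weakest precondition is u <= 1.
Check whether u == -1 implies it.
Every state satisfying the precondition satisfies the weakest precondition: the implication holds.
Answer: valid


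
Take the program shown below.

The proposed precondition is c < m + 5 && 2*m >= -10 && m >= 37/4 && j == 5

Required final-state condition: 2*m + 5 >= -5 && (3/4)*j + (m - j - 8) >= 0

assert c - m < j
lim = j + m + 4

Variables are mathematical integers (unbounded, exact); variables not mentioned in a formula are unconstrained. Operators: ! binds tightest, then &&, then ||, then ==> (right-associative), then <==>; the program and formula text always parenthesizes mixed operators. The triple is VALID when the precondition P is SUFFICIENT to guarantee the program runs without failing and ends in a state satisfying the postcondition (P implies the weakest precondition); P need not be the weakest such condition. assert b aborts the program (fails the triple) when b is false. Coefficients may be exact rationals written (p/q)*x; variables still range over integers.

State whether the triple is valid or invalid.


Working backward. After the program, the postcondition 2*m + 5 >= -5 && (3/4)*j + (m - j - 8) >= 0 must hold; in canonical form it is 2*m >= -10 && m >= (1/4)*j + 8.
Before lim := j + m + 4: 2*m >= -10 && m >= (1/4)*j + 8
Before assert c - m < j: c < j + m && 2*m >= -10 && m >= (1/4)*j + 8
The weakest precondition is c < j + m && 2*m >= -10 && m >= (1/4)*j + 8.
Check whether c < m + 5 && 2*m >= -10 && m >= 37/4 && j == 5 implies it.
Every state satisfying the precondition satisfies the weakest precondition: the implication holds.
Answer: valid


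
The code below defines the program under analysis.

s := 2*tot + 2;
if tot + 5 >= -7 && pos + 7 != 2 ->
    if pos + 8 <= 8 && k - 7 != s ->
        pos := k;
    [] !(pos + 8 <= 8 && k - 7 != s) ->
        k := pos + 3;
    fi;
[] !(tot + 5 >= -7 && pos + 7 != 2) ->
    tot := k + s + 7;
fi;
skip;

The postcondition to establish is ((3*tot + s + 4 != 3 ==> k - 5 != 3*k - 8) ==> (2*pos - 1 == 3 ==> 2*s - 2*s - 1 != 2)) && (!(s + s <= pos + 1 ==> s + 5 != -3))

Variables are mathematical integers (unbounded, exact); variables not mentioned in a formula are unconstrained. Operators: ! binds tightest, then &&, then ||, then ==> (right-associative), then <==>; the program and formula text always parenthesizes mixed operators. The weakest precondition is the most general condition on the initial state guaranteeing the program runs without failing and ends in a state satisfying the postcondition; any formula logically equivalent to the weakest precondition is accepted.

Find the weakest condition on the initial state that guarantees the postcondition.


Working backward. After the program, the postcondition ((3*tot + s + 4 != 3 ==> k - 5 != 3*k - 8) ==> (2*pos - 1 == 3 ==> 2*s - 2*s - 1 != 2)) && (!(s + s <= pos + 1 ==> s + 5 != -3)) must hold; in canonical form it is !(2*s <= pos + 1 ==> s != -8).
Before skip: !(2*s <= pos + 1 ==> s != -8)
Then branch requires ((pos <= 0 && k != s + 7) ==> (!(2*s <= k + 1 ==> s != -8))) && ((!(pos <= 0 && k != s + 7)) ==> (!(2*s <= pos + 1 ==> s != -8))); else branch requires !(2*s <= pos + 1 ==> s != -8).
Before the if: ((tot >= -12 && pos != -5) ==> (((pos <= 0 && k != s + 7) ==> (!(2*s <= k + 1 ==> s != -8))) && ((!(pos <= 0 && k != s + 7)) ==> (!(2*s <= pos + 1 ==> s != -8))))) && ((!(tot >= -12 && pos != -5)) ==> (!(2*s <= pos + 1 ==> s != -8)))
Before s := 2*tot + 2: ((tot >= -12 && pos != -5) ==> (((pos <= 0 && k != 2*tot + 9) ==> (!(4*tot <= k - 3 ==> 2*tot != -10))) && ((!(pos <= 0 && k != 2*tot + 9)) ==> (!(4*tot <= pos - 3 ==> 2*tot != -10))))) && ((!(tot >= -12 && pos != -5)) ==> (!(4*tot <= pos - 3 ==> 2*tot != -10)))
Answer: WP = ((tot >= -12 && pos != -5) ==> (((pos <= 0 && k != 2*tot + 9) ==> (!(4*tot <= k - 3 ==> 2*tot != -10))) && ((!(pos <= 0 && k != 2*tot + 9)) ==> (!(4*tot <= pos - 3 ==> 2*tot != -10))))) && ((!(tot >= -12 && pos != -5)) ==> (!(4*tot <= pos - 3 ==> 2*tot != -10)))


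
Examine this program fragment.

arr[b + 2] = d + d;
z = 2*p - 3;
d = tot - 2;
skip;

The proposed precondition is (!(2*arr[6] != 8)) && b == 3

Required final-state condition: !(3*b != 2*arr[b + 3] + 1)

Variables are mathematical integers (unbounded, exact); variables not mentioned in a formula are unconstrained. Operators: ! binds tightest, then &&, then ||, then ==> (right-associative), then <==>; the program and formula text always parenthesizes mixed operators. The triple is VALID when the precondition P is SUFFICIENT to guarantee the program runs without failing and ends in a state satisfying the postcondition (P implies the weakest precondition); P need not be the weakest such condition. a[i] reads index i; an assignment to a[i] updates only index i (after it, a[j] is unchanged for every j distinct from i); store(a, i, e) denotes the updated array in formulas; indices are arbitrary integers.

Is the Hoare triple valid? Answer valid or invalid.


Working backward. After the program, !(3*b != 2*arr[b + 3] + 1) must hold.
Before skip: !(3*b != 2*arr[b + 3] + 1)
Before d := tot - 2: !(3*b != 2*arr[b + 3] + 1)
Before z := 2*p - 3: !(3*b != 2*arr[b + 3] + 1)
Before arr[b + 2] := d + d: !(3*b != 2*store(arr, b + 2, 2*d)[b + 3] + 1)
The weakest precondition is !(3*b != 2*store(arr, b + 2, 2*d)[b + 3] + 1).
Check whether (!(2*arr[6] != 8)) && b == 3 implies it.
Every state satisfying the precondition satisfies the weakest precondition: the implication holds.
Answer: valid


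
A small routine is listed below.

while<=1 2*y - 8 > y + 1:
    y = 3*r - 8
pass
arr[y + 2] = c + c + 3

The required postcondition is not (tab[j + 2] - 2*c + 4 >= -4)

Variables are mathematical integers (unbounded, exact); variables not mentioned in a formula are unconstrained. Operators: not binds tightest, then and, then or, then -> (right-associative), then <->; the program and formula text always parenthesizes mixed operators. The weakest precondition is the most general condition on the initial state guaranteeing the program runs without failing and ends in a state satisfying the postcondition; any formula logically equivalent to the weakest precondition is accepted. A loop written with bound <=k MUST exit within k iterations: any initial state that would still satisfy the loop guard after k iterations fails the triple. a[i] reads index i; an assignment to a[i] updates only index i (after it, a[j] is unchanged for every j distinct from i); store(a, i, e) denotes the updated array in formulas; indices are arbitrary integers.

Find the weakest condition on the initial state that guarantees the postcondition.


Working backward. After the program, the postcondition not (tab[j + 2] - 2*c + 4 >= -4) must hold; in canonical form it is not (tab[j + 2] >= 2*c - 8).
Before arr[y + 2] := c + c + 3: not (tab[j + 2] >= 2*c - 8)
Before skip: not (tab[j + 2] >= 2*c - 8)
Before the loop (bound <=1), unroll the exhaustion recursion (WP_0 = exit-now case; WP_j = one more guarded iteration, up to j = 1):
  WP_0: (not (y > 9)) and (not (tab[j + 2] >= 2*c - 8))
  WP_1: (y > 9 -> ((not (3*r > 17)) and (not (tab[j + 2] >= 2*c - 8)))) and ((not (y > 9)) -> (not (tab[j + 2] >= 2*c - 8)))
So before the loop: (y > 9 -> ((not (3*r > 17)) and (not (tab[j + 2] >= 2*c - 8)))) and ((not (y > 9)) -> (not (tab[j + 2] >= 2*c - 8)))
Answer: WP = (y > 9 -> ((not (3*r > 17)) and (not (tab[j + 2] >= 2*c - 8)))) and ((not (y > 9)) -> (not (tab[j + 2] >= 2*c - 8)))


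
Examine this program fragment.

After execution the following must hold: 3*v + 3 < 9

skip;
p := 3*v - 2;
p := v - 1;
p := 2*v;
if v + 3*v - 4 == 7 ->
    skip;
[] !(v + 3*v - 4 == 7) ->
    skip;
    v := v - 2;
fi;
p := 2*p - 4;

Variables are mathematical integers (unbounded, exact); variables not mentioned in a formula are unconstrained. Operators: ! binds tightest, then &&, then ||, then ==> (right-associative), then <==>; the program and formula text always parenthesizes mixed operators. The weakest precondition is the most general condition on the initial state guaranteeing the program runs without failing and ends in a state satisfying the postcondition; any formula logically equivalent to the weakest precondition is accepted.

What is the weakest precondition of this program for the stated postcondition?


Working backward. After the program, the postcondition 3*v + 3 < 9 must hold; in canonical form it is 3*v < 6.
Before p := 2*p - 4: 3*v < 6
Then branch requires 3*v < 6; else branch requires 3*v < 12.
Before the if: (4*v == 11 ==> 3*v < 6) && ((!(4*v == 11)) ==> 3*v < 12)
Before p := 2*v: (4*v == 11 ==> 3*v < 6) && ((!(4*v == 11)) ==> 3*v < 12)
Before p := v - 1: (4*v == 11 ==> 3*v < 6) && ((!(4*v == 11)) ==> 3*v < 12)
Before p := 3*v - 2: (4*v == 11 ==> 3*v < 6) && ((!(4*v == 11)) ==> 3*v < 12)
Before skip: (4*v == 11 ==> 3*v < 6) && ((!(4*v == 11)) ==> 3*v < 12)
Answer: WP = (4*v == 11 ==> 3*v < 6) && ((!(4*v == 11)) ==> 3*v < 12)


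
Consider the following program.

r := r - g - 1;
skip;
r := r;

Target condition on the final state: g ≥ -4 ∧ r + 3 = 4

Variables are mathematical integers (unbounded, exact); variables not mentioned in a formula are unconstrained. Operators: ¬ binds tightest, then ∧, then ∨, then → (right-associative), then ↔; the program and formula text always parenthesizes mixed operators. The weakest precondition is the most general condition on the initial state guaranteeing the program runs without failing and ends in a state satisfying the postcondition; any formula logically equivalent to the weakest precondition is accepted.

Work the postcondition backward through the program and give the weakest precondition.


Working backward. After the program, the postcondition g ≥ -4 ∧ r + 3 = 4 must hold; in canonical form it is g ≥ -4 ∧ r = 1.
Before r := r: g ≥ -4 ∧ r = 1
Before skip: g ≥ -4 ∧ r = 1
Before r := r - g - 1: g ≥ -4 ∧ r = g + 2
Answer: WP = g ≥ -4 ∧ r = g + 2


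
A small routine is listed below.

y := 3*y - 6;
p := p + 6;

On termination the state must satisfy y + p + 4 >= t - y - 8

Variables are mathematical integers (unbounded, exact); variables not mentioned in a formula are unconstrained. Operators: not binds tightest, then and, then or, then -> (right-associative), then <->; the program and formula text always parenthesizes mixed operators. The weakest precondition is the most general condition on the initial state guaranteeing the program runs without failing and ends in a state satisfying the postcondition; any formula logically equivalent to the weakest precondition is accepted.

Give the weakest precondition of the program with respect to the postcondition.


Working backward. After the program, the postcondition y + p + 4 >= t - y - 8 must hold; in canonical form it is p + 2*y >= t - 12.
Before p := p + 6: p + 2*y >= t - 18
Before y := 3*y - 6: p + 6*y >= t - 6
Answer: WP = p + 6*y >= t - 6


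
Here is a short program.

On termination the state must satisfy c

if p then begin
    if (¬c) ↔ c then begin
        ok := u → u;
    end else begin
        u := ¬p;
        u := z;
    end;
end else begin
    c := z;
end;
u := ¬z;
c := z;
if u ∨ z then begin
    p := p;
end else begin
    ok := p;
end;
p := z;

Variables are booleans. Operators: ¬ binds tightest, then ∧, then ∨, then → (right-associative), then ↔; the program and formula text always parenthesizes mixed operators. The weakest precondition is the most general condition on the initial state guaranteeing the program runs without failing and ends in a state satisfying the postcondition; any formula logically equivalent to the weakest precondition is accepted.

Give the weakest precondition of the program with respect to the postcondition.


Working backward. After the program, c must hold.
Before p := z: c
Then branch requires c; else branch requires c.
Before the if: ((u ∨ z) → c) ∧ ((¬(u ∨ z)) → c)
Before c := z: ((u ∨ z) → z) ∧ ((¬(u ∨ z)) → z)
Before u := ¬z: z
Then branch requires (((¬c) ↔ c) → z) ∧ ((¬((¬c) ↔ c)) → z); else branch requires z.
Before the if: (p → ((((¬c) ↔ c) → z) ∧ ((¬((¬c) ↔ c)) → z))) ∧ ((¬p) → z)
Answer: WP = (p → ((((¬c) ↔ c) → z) ∧ ((¬((¬c) ↔ c)) → z))) ∧ ((¬p) → z)


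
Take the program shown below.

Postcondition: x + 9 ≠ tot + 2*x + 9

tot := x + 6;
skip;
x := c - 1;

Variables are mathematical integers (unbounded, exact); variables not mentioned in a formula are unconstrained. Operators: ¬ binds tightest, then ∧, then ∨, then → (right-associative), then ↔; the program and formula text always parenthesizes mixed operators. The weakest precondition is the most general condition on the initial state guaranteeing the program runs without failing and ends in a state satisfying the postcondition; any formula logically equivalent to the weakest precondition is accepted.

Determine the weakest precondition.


Working backward. After the program, the postcondition x + 9 ≠ tot + 2*x + 9 must hold; in canonical form it is tot + x ≠ 0.
Before x := c - 1: c + tot ≠ 1
Before skip: c + tot ≠ 1
Before tot := x + 6: c + x ≠ -5
Answer: WP = c + x ≠ -5


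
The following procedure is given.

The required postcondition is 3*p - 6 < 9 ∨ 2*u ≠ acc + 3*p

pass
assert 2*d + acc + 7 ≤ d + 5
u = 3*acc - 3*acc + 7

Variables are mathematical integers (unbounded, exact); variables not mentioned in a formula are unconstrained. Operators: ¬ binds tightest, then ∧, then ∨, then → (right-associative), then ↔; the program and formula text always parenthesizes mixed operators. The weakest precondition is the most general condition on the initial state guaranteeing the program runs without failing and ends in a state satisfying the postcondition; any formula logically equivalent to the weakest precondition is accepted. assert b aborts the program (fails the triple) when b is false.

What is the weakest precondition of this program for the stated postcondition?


Working backward. After the program, the postcondition 3*p - 6 < 9 ∨ 2*u ≠ acc + 3*p must hold; in canonical form it is 3*p < 15 ∨ 2*u ≠ acc + 3*p.
Before u := 3*acc - 3*acc + 7: 3*p < 15 ∨ acc + 3*p ≠ 14
Before assert 2*d + acc + 7 ≤ d + 5: acc + d ≤ -2 ∧ (3*p < 15 ∨ acc + 3*p ≠ 14)
Before skip: acc + d ≤ -2 ∧ (3*p < 15 ∨ acc + 3*p ≠ 14)
Answer: WP = acc + d ≤ -2 ∧ (3*p < 15 ∨ acc + 3*p ≠ 14)


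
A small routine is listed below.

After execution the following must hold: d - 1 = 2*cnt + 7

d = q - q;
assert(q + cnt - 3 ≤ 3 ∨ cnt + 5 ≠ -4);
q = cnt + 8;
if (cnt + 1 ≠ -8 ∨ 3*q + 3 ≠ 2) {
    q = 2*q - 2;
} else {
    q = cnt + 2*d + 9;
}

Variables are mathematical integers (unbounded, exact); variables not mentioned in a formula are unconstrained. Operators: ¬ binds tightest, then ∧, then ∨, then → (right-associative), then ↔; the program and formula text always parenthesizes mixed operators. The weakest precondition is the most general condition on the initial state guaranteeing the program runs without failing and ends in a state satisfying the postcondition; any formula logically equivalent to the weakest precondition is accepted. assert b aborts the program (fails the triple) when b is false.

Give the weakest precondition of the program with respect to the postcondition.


Working backward. After the program, the postcondition d - 1 = 2*cnt + 7 must hold; in canonical form it is d = 2*cnt + 8.
Then branch requires d = 2*cnt + 8; else branch requires d = 2*cnt + 8.
Before the if: ((cnt ≠ -9 ∨ 3*q ≠ -1) → d = 2*cnt + 8) ∧ ((¬(cnt ≠ -9 ∨ 3*q ≠ -1)) → d = 2*cnt + 8)
Before q := cnt + 8: ((cnt ≠ -9 ∨ 3*cnt ≠ -25) → d = 2*cnt + 8) ∧ ((¬(cnt ≠ -9 ∨ 3*cnt ≠ -25)) → d = 2*cnt + 8)
Before assert q + cnt - 3 ≤ 3 ∨ cnt + 5 ≠ -4: (cnt + q ≤ 6 ∨ cnt ≠ -9) ∧ ((cnt ≠ -9 ∨ 3*cnt ≠ -25) → d = 2*cnt + 8) ∧ ((¬(cnt ≠ -9 ∨ 3*cnt ≠ -25)) → d = 2*cnt + 8)
Before d := q - q: (cnt + q ≤ 6 ∨ cnt ≠ -9) ∧ ((cnt ≠ -9 ∨ 3*cnt ≠ -25) → 2*cnt = -8) ∧ ((¬(cnt ≠ -9 ∨ 3*cnt ≠ -25)) → 2*cnt = -8)
Answer: WP = (cnt + q ≤ 6 ∨ cnt ≠ -9) ∧ ((cnt ≠ -9 ∨ 3*cnt ≠ -25) → 2*cnt = -8) ∧ ((¬(cnt ≠ -9 ∨ 3*cnt ≠ -25)) → 2*cnt = -8)


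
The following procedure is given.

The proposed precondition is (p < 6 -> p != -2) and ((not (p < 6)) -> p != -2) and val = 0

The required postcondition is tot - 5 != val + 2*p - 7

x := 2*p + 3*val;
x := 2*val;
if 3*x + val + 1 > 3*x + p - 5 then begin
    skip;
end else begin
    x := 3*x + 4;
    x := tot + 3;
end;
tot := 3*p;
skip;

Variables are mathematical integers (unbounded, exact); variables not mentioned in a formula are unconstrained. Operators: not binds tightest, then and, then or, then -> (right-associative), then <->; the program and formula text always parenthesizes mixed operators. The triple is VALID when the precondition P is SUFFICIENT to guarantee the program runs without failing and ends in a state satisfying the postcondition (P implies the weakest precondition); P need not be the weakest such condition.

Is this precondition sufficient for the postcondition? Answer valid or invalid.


Working backward. After the program, the postcondition tot - 5 != val + 2*p - 7 must hold; in canonical form it is tot != 2*p + val - 2.
Before skip: tot != 2*p + val - 2
Before tot := 3*p: p != val - 2
Then branch requires p != val - 2; else branch requires p != val - 2.
Before the if: (val > p - 6 -> p != val - 2) and ((not (val > p - 6)) -> p != val - 2)
Before x := 2*val: (val > p - 6 -> p != val - 2) and ((not (val > p - 6)) -> p != val - 2)
Before x := 2*p + 3*val: (val > p - 6 -> p != val - 2) and ((not (val > p - 6)) -> p != val - 2)
The weakest precondition is (val > p - 6 -> p != val - 2) and ((not (val > p - 6)) -> p != val - 2).
Check whether (p < 6 -> p != -2) and ((not (p < 6)) -> p != -2) and val = 0 implies it.
Every state satisfying the precondition satisfies the weakest precondition: the implication holds.
Answer: valid


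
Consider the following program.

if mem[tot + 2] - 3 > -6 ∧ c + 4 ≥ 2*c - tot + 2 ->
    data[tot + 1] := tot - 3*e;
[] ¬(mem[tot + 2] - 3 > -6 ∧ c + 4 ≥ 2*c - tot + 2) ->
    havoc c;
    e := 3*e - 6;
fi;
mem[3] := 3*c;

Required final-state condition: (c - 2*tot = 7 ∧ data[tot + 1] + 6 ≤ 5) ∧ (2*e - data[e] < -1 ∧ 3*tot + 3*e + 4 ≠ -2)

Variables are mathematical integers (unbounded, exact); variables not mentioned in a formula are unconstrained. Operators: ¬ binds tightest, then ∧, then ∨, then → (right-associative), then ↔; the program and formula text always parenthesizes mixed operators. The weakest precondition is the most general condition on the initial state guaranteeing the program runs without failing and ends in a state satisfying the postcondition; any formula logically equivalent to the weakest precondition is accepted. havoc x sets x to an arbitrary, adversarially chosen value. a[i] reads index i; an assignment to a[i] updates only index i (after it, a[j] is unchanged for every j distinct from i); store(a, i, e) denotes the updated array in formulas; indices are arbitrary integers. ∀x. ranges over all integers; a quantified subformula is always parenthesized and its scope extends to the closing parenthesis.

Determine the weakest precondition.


Working backward. After the program, the postcondition (c - 2*tot = 7 ∧ data[tot + 1] + 6 ≤ 5) ∧ (2*e - data[e] < -1 ∧ 3*tot + 3*e + 4 ≠ -2) must hold; in canonical form it is c = 2*tot + 7 ∧ data[tot + 1] ≤ -1 ∧ 2*e < data[e] - 1 ∧ 3*e + 3*tot ≠ -6.
Before mem[3] := 3*c: c = 2*tot + 7 ∧ data[tot + 1] ≤ -1 ∧ 2*e < data[e] - 1 ∧ 3*e + 3*tot ≠ -6
Then branch requires c = 2*tot + 7 ∧ store(data, tot + 1, -3*e + tot)[tot + 1] ≤ -1 ∧ 2*e < store(data, tot + 1, -3*e + tot)[e] - 1 ∧ 3*e + 3*tot ≠ -6; else branch requires ∀c_1. (c_1 = 2*tot + 7 ∧ data[tot + 1] ≤ -1 ∧ 6*e < data[3*e - 6] + 11 ∧ 9*e + 3*tot ≠ 12).
Before the if: ((mem[tot + 2] > -3 ∧ tot ≥ c - 2) → (c = 2*tot + 7 ∧ store(data, tot + 1, -3*e + tot)[tot + 1] ≤ -1 ∧ 2*e < store(data, tot + 1, -3*e + tot)[e] - 1 ∧ 3*e + 3*tot ≠ -6)) ∧ ((¬(mem[tot + 2] > -3 ∧ tot ≥ c - 2)) → (∀c_1. (c_1 = 2*tot + 7 ∧ data[tot + 1] ≤ -1 ∧ 6*e < data[3*e - 6] + 11 ∧ 9*e + 3*tot ≠ 12)))
Answer: WP = ((mem[tot + 2] > -3 ∧ tot ≥ c - 2) → (c = 2*tot + 7 ∧ store(data, tot + 1, -3*e + tot)[tot + 1] ≤ -1 ∧ 2*e < store(data, tot + 1, -3*e + tot)[e] - 1 ∧ 3*e + 3*tot ≠ -6)) ∧ ((¬(mem[tot + 2] > -3 ∧ tot ≥ c - 2)) → (∀c_1. (c_1 = 2*tot + 7 ∧ data[tot + 1] ≤ -1 ∧ 6*e < data[3*e - 6] + 11 ∧ 9*e + 3*tot ≠ 12)))


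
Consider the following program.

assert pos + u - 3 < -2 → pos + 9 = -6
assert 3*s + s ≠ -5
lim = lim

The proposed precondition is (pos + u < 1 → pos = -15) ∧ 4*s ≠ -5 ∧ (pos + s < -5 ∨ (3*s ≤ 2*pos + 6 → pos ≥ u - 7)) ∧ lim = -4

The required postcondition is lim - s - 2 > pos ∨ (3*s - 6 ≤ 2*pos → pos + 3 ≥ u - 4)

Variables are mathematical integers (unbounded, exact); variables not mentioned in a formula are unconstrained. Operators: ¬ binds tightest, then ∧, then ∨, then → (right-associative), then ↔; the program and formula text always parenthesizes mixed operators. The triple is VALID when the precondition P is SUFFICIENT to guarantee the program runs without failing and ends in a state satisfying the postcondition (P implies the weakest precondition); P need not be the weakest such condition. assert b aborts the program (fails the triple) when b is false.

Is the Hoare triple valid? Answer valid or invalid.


Working backward. After the program, the postcondition lim - s - 2 > pos ∨ (3*s - 6 ≤ 2*pos → pos + 3 ≥ u - 4) must hold; in canonical form it is lim > pos + s + 2 ∨ (3*s ≤ 2*pos + 6 → pos ≥ u - 7).
Before lim := lim: lim > pos + s + 2 ∨ (3*s ≤ 2*pos + 6 → pos ≥ u - 7)
Before assert 3*s + s ≠ -5: 4*s ≠ -5 ∧ (lim > pos + s + 2 ∨ (3*s ≤ 2*pos + 6 → pos ≥ u - 7))
Before assert pos + u - 3 < -2 → pos + 9 = -6: (pos + u < 1 → pos = -15) ∧ 4*s ≠ -5 ∧ (lim > pos + s + 2 ∨ (3*s ≤ 2*pos + 6 → pos ≥ u - 7))
The weakest precondition is (pos + u < 1 → pos = -15) ∧ 4*s ≠ -5 ∧ (lim > pos + s + 2 ∨ (3*s ≤ 2*pos + 6 → pos ≥ u - 7)).
Check whether (pos + u < 1 → pos = -15) ∧ 4*s ≠ -5 ∧ (pos + s < -5 ∨ (3*s ≤ 2*pos + 6 → pos ≥ u - 7)) ∧ lim = -4 implies it.
Countermodel: at the initial state lim = -4, pos = 0, s = -6, u = 8, the precondition holds but the weakest precondition fails.
Answer: invalid


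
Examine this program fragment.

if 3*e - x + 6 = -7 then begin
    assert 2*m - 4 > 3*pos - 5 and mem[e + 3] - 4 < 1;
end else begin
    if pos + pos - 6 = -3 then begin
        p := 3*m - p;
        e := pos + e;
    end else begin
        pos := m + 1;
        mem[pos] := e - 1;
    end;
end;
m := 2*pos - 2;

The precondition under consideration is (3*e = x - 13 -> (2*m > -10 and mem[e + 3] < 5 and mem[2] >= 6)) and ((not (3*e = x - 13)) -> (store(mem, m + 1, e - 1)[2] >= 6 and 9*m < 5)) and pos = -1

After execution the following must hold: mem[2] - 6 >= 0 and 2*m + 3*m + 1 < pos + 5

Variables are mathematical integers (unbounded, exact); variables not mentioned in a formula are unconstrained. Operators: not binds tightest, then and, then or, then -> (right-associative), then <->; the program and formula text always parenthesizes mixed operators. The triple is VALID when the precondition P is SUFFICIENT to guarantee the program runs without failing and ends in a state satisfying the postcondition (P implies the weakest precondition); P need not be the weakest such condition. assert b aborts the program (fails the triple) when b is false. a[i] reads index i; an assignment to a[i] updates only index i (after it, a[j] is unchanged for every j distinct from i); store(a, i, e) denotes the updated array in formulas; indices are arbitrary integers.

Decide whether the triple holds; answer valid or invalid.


Working backward. After the program, the postcondition mem[2] - 6 >= 0 and 2*m + 3*m + 1 < pos + 5 must hold; in canonical form it is mem[2] >= 6 and 5*m < pos + 4.
Before m := 2*pos - 2: mem[2] >= 6 and 9*pos < 14
Then branch requires 2*m > 3*pos - 1 and mem[e + 3] < 5 and mem[2] >= 6 and 9*pos < 14; else branch requires (2*pos = 3 -> (mem[2] >= 6 and 9*pos < 14)) and ((not (2*pos = 3)) -> (store(mem, m + 1, e - 1)[2] >= 6 and 9*m < 5)).
Before the if: (3*e = x - 13 -> (2*m > 3*pos - 1 and mem[e + 3] < 5 and mem[2] >= 6 and 9*pos < 14)) and ((not (3*e = x - 13)) -> ((2*pos = 3 -> (mem[2] >= 6 and 9*pos < 14)) and ((not (2*pos = 3)) -> (store(mem, m + 1, e - 1)[2] >= 6 and 9*m < 5))))
The weakest precondition is (3*e = x - 13 -> (2*m > 3*pos - 1 and mem[e + 3] < 5 and mem[2] >= 6 and 9*pos < 14)) and ((not (3*e = x - 13)) -> ((2*pos = 3 -> (mem[2] >= 6 and 9*pos < 14)) and ((not (2*pos = 3)) -> (store(mem, m + 1, e - 1)[2] >= 6 and 9*m < 5)))).
Check whether (3*e = x - 13 -> (2*m > -10 and mem[e + 3] < 5 and mem[2] >= 6)) and ((not (3*e = x - 13)) -> (store(mem, m + 1, e - 1)[2] >= 6 and 9*m < 5)) and pos = -1 implies it.
Countermodel: at the initial state e = 0, m = -2, mem = {[-1] = 0, [2] = 6, [3] = 0, elsewhere 0}, pos = -1, x = 13, the precondition holds but the weakest precondition fails.
Answer: invalid


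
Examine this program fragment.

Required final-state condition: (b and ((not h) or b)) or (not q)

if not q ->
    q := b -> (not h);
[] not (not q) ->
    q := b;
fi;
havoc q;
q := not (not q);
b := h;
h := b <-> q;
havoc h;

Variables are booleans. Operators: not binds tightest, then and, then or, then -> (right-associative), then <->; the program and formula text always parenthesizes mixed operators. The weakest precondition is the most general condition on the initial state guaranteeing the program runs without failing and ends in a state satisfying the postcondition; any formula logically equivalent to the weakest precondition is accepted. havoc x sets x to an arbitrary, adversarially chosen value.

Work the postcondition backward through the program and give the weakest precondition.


Working backward. After the program, (b and ((not h) or b)) or (not q) must hold.
Before havoc h: b or (not q)
Before h := b <-> q: b or (not q)
Before b := h: h or (not q)
Before q := not (not q): h or (not q)
Before havoc q: h
Then branch requires h; else branch requires h.
Before the if: ((not q) -> h) and (q -> h)
Answer: WP = ((not q) -> h) and (q -> h)


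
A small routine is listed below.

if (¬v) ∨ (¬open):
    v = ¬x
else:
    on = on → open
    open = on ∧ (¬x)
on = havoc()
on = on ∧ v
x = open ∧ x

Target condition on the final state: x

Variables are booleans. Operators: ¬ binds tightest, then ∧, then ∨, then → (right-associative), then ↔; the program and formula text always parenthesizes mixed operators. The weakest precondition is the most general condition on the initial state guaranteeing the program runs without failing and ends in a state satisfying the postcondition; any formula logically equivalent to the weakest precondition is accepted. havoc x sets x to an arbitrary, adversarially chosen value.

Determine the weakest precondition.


Working backward. After the program, x must hold.
Before x := open ∧ x: open ∧ x
Before on := on ∧ v: open ∧ x
Before havoc on: open ∧ x
Then branch requires open ∧ x; else branch requires false.
Before the if: (((¬v) ∨ (¬open)) → (open ∧ x)) ∧ ((¬v) ∨ (¬open))
Answer: WP = (((¬v) ∨ (¬open)) → (open ∧ x)) ∧ ((¬v) ∨ (¬open))


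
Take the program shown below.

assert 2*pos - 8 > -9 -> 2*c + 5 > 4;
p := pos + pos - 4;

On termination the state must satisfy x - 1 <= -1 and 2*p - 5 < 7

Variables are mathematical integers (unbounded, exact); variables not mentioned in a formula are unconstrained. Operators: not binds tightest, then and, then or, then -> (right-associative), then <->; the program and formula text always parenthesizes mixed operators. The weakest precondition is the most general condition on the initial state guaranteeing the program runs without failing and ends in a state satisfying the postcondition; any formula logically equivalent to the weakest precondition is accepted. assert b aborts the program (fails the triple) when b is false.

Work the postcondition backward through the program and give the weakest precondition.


Working backward. After the program, the postcondition x - 1 <= -1 and 2*p - 5 < 7 must hold; in canonical form it is x <= 0 and 2*p < 12.
Before p := pos + pos - 4: x <= 0 and 4*pos < 20
Before assert 2*pos - 8 > -9 -> 2*c + 5 > 4: (2*pos > -1 -> 2*c > -1) and x <= 0 and 4*pos < 20
Answer: WP = (2*pos > -1 -> 2*c > -1) and x <= 0 and 4*pos < 20


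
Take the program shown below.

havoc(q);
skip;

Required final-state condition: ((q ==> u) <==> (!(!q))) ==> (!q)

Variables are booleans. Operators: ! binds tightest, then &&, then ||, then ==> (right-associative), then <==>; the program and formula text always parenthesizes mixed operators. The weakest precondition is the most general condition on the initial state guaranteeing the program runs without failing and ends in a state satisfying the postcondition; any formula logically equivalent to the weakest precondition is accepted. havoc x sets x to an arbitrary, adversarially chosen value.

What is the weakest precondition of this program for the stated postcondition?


Working backward. After the program, the postcondition ((q ==> u) <==> (!(!q))) ==> (!q) must hold; in canonical form it is ((q ==> u) <==> q) ==> (!q).
Before skip: ((q ==> u) <==> q) ==> (!q)
Before havoc q: !u
Answer: WP = !u


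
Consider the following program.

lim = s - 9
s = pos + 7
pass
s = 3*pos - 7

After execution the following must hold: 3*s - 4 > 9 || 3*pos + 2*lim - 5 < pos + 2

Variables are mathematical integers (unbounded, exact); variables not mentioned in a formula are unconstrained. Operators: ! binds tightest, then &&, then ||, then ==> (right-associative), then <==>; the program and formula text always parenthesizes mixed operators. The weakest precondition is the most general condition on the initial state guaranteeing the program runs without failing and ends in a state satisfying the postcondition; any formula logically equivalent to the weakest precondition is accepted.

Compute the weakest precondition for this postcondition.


Working backward. After the program, the postcondition 3*s - 4 > 9 || 3*pos + 2*lim - 5 < pos + 2 must hold; in canonical form it is 3*s > 13 || 2*lim + 2*pos < 7.
Before s := 3*pos - 7: 9*pos > 34 || 2*lim + 2*pos < 7
Before skip: 9*pos > 34 || 2*lim + 2*pos < 7
Before s := pos + 7: 9*pos > 34 || 2*lim + 2*pos < 7
Before lim := s - 9: 9*pos > 34 || 2*pos + 2*s < 25
Answer: WP = 9*pos > 34 || 2*pos + 2*s < 25
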